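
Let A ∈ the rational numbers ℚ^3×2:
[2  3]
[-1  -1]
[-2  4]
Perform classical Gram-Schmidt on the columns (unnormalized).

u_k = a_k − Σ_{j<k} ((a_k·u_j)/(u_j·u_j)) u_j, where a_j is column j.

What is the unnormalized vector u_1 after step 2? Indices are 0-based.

u_1 = (29/9, -10/9, 34/9)

Step 1: u_0 = a_0 = (2, -1, -2).
Step 2: u_1 = a_1 − (-1/9)·u_0 = (29/9, -10/9, 34/9).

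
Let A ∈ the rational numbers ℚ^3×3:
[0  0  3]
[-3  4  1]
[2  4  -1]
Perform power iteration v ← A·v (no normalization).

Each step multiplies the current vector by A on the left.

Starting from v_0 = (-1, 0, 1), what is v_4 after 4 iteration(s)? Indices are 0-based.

v_0 = (-1, 0, 1).
v_1 = A·v_0 = (3, 4, -3).
v_2 = A·v_1 = (-9, 4, 25).
v_3 = A·v_2 = (75, 68, -27).
v_4 = A·v_3 = (-81, 20, 449).

v_4 = (-81, 20, 449)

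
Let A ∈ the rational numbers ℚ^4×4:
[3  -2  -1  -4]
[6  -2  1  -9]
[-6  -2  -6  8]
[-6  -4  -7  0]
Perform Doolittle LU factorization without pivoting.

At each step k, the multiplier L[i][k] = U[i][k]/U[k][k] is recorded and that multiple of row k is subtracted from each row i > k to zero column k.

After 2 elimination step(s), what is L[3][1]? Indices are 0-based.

k=0: U[0][0]=3
  eliminate (1,0): mult=2, new row 1: (0, 2, 3, -1); set L[1][0]=2
  eliminate (2,0): mult=-2, new row 2: (0, -6, -8, 0); set L[2][0]=-2
  eliminate (3,0): mult=-2, new row 3: (0, -8, -9, -8); set L[3][0]=-2
k=1: U[1][1]=2
  eliminate (2,1): mult=-3, new row 2: (0, 0, 1, -3); set L[2][1]=-3
  eliminate (3,1): mult=-4, new row 3: (0, 0, 3, -12); set L[3][1]=-4

L[3][1] = -4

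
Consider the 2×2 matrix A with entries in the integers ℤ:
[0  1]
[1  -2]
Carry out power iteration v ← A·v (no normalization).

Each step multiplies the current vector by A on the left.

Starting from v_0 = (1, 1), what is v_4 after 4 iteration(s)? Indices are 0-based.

v_4 = (-7, 17)

v_0 = (1, 1).
v_1 = A·v_0 = (1, -1).
v_2 = A·v_1 = (-1, 3).
v_3 = A·v_2 = (3, -7).
v_4 = A·v_3 = (-7, 17).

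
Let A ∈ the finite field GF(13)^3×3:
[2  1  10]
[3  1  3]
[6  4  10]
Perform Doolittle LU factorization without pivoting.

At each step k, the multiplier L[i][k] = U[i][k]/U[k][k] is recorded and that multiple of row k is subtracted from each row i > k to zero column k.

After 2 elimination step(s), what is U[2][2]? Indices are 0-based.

k=0: U[0][0]=2
  eliminate (1,0): mult=8, new row 1: (0, 6, 1); set L[1][0]=8
  eliminate (2,0): mult=3, new row 2: (0, 1, 6); set L[2][0]=3
k=1: U[1][1]=6
  eliminate (2,1): mult=11, new row 2: (0, 0, 8); set L[2][1]=11

U[2][2] = 8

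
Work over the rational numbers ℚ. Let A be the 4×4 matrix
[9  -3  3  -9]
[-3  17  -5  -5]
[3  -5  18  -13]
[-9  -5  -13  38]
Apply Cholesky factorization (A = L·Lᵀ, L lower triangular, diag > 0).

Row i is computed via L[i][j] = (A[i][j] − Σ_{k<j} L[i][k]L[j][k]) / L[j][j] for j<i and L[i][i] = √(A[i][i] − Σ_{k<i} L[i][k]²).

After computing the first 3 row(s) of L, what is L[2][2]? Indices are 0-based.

Step 1: L[0][0] = √(9) = 3.
  L[1][0] = (-3) / L[0][0] = -1.
Step 2: L[1][1] = √(16) = 4.
  L[2][0] = (3) / L[0][0] = 1.
  L[2][1] = (-4) / L[1][1] = -1.
Step 3: L[2][2] = √(16) = 4.

L[2][2] = 4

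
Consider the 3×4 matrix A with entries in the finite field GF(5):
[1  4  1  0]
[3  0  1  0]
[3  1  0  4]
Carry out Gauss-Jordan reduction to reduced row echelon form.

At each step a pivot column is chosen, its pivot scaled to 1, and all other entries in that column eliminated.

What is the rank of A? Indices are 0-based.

rank = 3

step 1: normalize row 0 (÷1) = (1, 4, 1, 0)
  row 1: subtract 3×row0 = (0, 3, 3, 0)
  row 2: subtract 3×row0 = (0, 4, 2, 4)
step 2: normalize row 1 (÷3) = (0, 1, 1, 0)
  row 0: subtract 4×row1 = (1, 0, 2, 0)
  row 2: subtract 4×row1 = (0, 0, 3, 4)
step 3: normalize row 2 (÷3) = (0, 0, 1, 3)
  row 0: subtract 2×row2 = (1, 0, 0, 4)
  row 1: subtract 1×row2 = (0, 1, 0, 2)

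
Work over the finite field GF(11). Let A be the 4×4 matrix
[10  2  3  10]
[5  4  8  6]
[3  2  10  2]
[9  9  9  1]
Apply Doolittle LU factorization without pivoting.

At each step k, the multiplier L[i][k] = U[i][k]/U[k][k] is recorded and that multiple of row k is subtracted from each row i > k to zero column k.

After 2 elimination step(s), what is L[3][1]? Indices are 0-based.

k=0: U[0][0]=10
  eliminate (1,0): mult=6, new row 1: (0, 3, 1, 1); set L[1][0]=6
  eliminate (2,0): mult=8, new row 2: (0, 8, 8, 10); set L[2][0]=8
  eliminate (3,0): mult=2, new row 3: (0, 5, 3, 3); set L[3][0]=2
k=1: U[1][1]=3
  eliminate (2,1): mult=10, new row 2: (0, 0, 9, 0); set L[2][1]=10
  eliminate (3,1): mult=9, new row 3: (0, 0, 5, 5); set L[3][1]=9

L[3][1] = 9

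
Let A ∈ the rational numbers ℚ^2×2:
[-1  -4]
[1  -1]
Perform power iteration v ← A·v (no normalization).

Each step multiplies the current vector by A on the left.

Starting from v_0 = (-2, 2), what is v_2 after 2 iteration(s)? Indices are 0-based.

v_0 = (-2, 2).
v_1 = A·v_0 = (-6, -4).
v_2 = A·v_1 = (22, -2).

v_2 = (22, -2)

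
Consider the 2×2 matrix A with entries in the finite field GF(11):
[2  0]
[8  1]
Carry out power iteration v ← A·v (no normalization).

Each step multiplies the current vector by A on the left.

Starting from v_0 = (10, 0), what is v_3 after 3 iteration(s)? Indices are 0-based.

v_3 = (3, 10)

v_0 = (10, 0).
v_1 = A·v_0 = (9, 3).
v_2 = A·v_1 = (7, 9).
v_3 = A·v_2 = (3, 10).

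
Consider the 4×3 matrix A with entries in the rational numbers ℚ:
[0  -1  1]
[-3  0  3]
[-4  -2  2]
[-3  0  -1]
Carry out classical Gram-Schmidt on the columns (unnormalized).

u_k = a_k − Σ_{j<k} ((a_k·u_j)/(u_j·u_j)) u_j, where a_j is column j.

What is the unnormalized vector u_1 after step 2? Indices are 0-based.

Step 1: u_0 = a_0 = (0, -3, -4, -3).
Step 2: u_1 = a_1 − (4/17)·u_0 = (-1, 12/17, -18/17, 12/17).

u_1 = (-1, 12/17, -18/17, 12/17)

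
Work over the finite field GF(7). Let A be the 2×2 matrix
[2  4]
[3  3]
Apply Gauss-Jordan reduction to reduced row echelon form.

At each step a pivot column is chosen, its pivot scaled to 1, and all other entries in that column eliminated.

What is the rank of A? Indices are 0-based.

rank = 2

step 1: normalize row 0 (÷2) = (1, 2)
  row 1: subtract 3×row0 = (0, 4)
step 2: normalize row 1 (÷4) = (0, 1)
  row 0: subtract 2×row1 = (1, 0)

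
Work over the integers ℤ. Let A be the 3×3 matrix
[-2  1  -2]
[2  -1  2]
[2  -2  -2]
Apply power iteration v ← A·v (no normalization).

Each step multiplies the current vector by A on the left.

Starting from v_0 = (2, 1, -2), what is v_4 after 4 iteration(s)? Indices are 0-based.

v_0 = (2, 1, -2).
v_1 = A·v_0 = (1, -1, 6).
v_2 = A·v_1 = (-15, 15, -8).
v_3 = A·v_2 = (61, -61, -44).
v_4 = A·v_3 = (-95, 95, 332).

v_4 = (-95, 95, 332)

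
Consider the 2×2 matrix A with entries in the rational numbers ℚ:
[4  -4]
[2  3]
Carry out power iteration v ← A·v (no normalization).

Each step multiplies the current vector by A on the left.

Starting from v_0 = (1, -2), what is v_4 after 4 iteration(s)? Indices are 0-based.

v_4 = (176, 908)

v_0 = (1, -2).
v_1 = A·v_0 = (12, -4).
v_2 = A·v_1 = (64, 12).
v_3 = A·v_2 = (208, 164).
v_4 = A·v_3 = (176, 908).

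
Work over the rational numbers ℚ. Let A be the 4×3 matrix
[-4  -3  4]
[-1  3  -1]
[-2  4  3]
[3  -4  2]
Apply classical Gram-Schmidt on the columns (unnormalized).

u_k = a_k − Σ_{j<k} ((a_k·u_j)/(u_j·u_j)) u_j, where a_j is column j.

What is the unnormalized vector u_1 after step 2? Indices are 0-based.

u_1 = (-67/15, 79/30, 49/15, -29/10)

Step 1: u_0 = a_0 = (-4, -1, -2, 3).
Step 2: u_1 = a_1 − (-11/30)·u_0 = (-67/15, 79/30, 49/15, -29/10).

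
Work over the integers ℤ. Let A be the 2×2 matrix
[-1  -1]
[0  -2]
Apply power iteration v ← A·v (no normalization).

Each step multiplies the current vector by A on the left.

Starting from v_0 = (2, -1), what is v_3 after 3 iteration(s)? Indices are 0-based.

v_0 = (2, -1).
v_1 = A·v_0 = (-1, 2).
v_2 = A·v_1 = (-1, -4).
v_3 = A·v_2 = (5, 8).

v_3 = (5, 8)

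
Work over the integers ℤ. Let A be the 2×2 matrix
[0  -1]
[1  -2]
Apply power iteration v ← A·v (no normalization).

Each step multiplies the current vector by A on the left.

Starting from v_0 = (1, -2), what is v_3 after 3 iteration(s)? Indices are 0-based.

v_0 = (1, -2).
v_1 = A·v_0 = (2, 5).
v_2 = A·v_1 = (-5, -8).
v_3 = A·v_2 = (8, 11).

v_3 = (8, 11)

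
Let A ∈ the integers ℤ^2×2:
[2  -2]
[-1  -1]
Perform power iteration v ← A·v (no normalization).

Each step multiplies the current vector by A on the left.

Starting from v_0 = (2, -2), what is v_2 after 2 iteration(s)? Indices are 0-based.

v_0 = (2, -2).
v_1 = A·v_0 = (8, 0).
v_2 = A·v_1 = (16, -8).

v_2 = (16, -8)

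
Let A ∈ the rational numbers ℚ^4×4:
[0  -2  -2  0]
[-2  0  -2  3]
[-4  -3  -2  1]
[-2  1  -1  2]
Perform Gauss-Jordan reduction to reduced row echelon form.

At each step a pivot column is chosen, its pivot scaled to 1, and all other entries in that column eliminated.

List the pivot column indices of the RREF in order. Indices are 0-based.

pivot columns: 0, 1, 2, 3

step 1: exchange rows 0,1
step 1: normalize row 0 (÷-2) = (1, 0, 1, -3/2)
  row 2: subtract -4×row0 = (0, -3, 2, -5)
  row 3: subtract -2×row0 = (0, 1, 1, -1)
step 2: normalize row 1 (÷-2) = (0, 1, 1, 0)
  row 2: subtract -3×row1 = (0, 0, 5, -5)
  row 3: subtract 1×row1 = (0, 0, 0, -1)
step 3: normalize row 2 (÷5) = (0, 0, 1, -1)
  row 0: subtract 1×row2 = (1, 0, 0, -1/2)
  row 1: subtract 1×row2 = (0, 1, 0, 1)
step 4: normalize row 3 (÷-1) = (0, 0, 0, 1)
  row 0: subtract -1/2×row3 = (1, 0, 0, 0)
  row 1: subtract 1×row3 = (0, 1, 0, 0)
  row 2: subtract -1×row3 = (0, 0, 1, 0)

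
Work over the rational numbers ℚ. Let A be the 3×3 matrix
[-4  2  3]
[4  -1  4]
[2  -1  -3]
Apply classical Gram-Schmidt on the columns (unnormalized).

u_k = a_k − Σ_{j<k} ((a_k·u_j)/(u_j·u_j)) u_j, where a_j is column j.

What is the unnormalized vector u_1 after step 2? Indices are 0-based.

Step 1: u_0 = a_0 = (-4, 4, 2).
Step 2: u_1 = a_1 − (-7/18)·u_0 = (4/9, 5/9, -2/9).

u_1 = (4/9, 5/9, -2/9)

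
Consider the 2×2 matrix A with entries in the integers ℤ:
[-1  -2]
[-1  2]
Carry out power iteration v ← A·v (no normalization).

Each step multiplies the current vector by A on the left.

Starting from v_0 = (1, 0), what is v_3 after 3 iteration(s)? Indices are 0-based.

v_3 = (-1, -5)

v_0 = (1, 0).
v_1 = A·v_0 = (-1, -1).
v_2 = A·v_1 = (3, -1).
v_3 = A·v_2 = (-1, -5).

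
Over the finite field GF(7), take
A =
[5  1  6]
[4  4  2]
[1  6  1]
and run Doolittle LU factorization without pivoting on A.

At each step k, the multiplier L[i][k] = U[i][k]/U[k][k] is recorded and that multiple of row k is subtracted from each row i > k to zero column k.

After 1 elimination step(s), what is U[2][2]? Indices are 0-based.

Step 1: pivot at (0,0) is 5.
  row1 ← row1 − (5)·row0  ⇒  L[1][0]=5, U row1=(0, 6, 0)
  row2 ← row2 − (3)·row0  ⇒  L[2][0]=3, U row2=(0, 3, 4)

U[2][2] = 4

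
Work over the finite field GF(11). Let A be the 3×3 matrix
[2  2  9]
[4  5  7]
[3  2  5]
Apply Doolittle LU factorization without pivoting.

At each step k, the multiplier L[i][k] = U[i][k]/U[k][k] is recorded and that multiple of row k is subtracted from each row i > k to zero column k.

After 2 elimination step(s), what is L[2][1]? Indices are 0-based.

L[2][1] = 10

[col 0] pivot 2
  R1 -= 2*R0 → (0, 1, 0)  (L[1][0] := 2)
  R2 -= 7*R0 → (0, 10, 8)  (L[2][0] := 7)
[col 1] pivot 1
  R2 -= 10*R1 → (0, 0, 8)  (L[2][1] := 10)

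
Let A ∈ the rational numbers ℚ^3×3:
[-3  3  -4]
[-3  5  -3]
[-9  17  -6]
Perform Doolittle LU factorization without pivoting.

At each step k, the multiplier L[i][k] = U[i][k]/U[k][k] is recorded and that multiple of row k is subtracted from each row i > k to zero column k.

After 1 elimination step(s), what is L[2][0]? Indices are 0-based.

k=0: U[0][0]=-3
  eliminate (1,0): mult=1, new row 1: (0, 2, 1); set L[1][0]=1
  eliminate (2,0): mult=3, new row 2: (0, 8, 6); set L[2][0]=3

L[2][0] = 3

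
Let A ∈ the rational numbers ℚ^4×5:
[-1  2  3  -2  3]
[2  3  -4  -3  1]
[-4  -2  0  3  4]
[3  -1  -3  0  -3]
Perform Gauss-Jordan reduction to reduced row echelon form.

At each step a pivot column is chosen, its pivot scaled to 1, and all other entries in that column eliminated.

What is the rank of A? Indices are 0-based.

rank = 4

step 1: normalize row 0 (÷-1) = (1, -2, -3, 2, -3)
  row 1: subtract 2×row0 = (0, 7, 2, -7, 7)
  row 2: subtract -4×row0 = (0, -10, -12, 11, -8)
  row 3: subtract 3×row0 = (0, 5, 6, -6, 6)
step 2: normalize row 1 (÷7) = (0, 1, 2/7, -1, 1)
  row 0: subtract -2×row1 = (1, 0, -17/7, 0, -1)
  row 2: subtract -10×row1 = (0, 0, -64/7, 1, 2)
  row 3: subtract 5×row1 = (0, 0, 32/7, -1, 1)
step 3: normalize row 2 (÷-64/7) = (0, 0, 1, -7/64, -7/32)
  row 0: subtract -17/7×row2 = (1, 0, 0, -17/64, -49/32)
  row 1: subtract 2/7×row2 = (0, 1, 0, -31/32, 17/16)
  row 3: subtract 32/7×row2 = (0, 0, 0, -1/2, 2)
step 4: normalize row 3 (÷-1/2) = (0, 0, 0, 1, -4)
  row 0: subtract -17/64×row3 = (1, 0, 0, 0, -83/32)
  row 1: subtract -31/32×row3 = (0, 1, 0, 0, -45/16)
  row 2: subtract -7/64×row3 = (0, 0, 1, 0, -21/32)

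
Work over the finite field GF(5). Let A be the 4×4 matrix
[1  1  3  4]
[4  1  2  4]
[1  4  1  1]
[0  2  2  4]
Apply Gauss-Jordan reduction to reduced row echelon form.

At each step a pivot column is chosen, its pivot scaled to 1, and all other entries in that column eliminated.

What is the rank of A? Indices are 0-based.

pivot(0,0)=1: scale R0 → (1, 1, 3, 4)
  clear (1,0): R1 −= (4)R0 → (0, 2, 0, 3)
  clear (2,0): R2 −= (1)R0 → (0, 3, 3, 2)
pivot(1,1)=2: scale R1 → (0, 1, 0, 4)
  clear (0,1): R0 −= (1)R1 → (1, 0, 3, 0)
  clear (2,1): R2 −= (3)R1 → (0, 0, 3, 0)
  clear (3,1): R3 −= (2)R1 → (0, 0, 2, 1)
pivot(2,2)=3: scale R2 → (0, 0, 1, 0)
  clear (0,2): R0 −= (3)R2 → (1, 0, 0, 0)
  clear (3,2): R3 −= (2)R2 → (0, 0, 0, 1)
pivot(3,3)=1: scale R3 → (0, 0, 0, 1)
  clear (1,3): R1 −= (4)R3 → (0, 1, 0, 0)

rank = 4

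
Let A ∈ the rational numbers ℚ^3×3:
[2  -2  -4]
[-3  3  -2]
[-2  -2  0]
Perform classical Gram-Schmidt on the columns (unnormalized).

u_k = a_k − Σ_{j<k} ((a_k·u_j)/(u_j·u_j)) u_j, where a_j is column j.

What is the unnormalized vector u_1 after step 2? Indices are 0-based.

Step 1: u_0 = a_0 = (2, -3, -2).
Step 2: u_1 = a_1 − (-9/17)·u_0 = (-16/17, 24/17, -52/17).

u_1 = (-16/17, 24/17, -52/17)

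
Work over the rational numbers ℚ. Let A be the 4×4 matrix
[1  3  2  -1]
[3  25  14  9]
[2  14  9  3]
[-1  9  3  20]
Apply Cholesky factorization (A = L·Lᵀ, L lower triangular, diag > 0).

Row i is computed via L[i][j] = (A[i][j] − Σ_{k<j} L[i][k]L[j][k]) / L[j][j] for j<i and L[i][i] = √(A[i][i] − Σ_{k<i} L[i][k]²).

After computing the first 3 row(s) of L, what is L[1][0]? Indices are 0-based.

L[1][0] = 3

Step 1: L[0][0] = √(1) = 1.
  L[1][0] = (3) / L[0][0] = 3.
Step 2: L[1][1] = √(16) = 4.
  L[2][0] = (2) / L[0][0] = 2.
  L[2][1] = (8) / L[1][1] = 2.
Step 3: L[2][2] = √(1) = 1.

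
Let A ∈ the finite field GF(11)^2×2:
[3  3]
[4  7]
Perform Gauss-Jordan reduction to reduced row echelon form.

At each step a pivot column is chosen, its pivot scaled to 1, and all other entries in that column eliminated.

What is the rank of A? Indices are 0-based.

[1] R0 /= 3  ⇒  (1, 1)
     R1 -= 4·R0  ⇒  (0, 3)
[2] R1 /= 3  ⇒  (0, 1)
     R0 -= 1·R1  ⇒  (1, 0)

rank = 2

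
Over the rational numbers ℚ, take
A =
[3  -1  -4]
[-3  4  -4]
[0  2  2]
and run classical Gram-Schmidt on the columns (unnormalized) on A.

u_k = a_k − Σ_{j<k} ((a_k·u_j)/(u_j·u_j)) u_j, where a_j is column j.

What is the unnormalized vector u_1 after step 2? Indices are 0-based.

u_1 = (3/2, 3/2, 2)

Step 1: u_0 = a_0 = (3, -3, 0).
Step 2: u_1 = a_1 − (-5/6)·u_0 = (3/2, 3/2, 2).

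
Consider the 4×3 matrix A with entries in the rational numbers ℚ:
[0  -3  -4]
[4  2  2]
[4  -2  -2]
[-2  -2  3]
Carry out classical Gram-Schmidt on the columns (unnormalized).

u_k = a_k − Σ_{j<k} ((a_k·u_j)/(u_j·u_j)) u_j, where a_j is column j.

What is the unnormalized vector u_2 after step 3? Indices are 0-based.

Step 1: u_0 = a_0 = (0, 4, 4, -2).
Step 2: u_1 = a_1 − (1/9)·u_0 = (-3, 14/9, -22/9, -16/9).
Step 3: u_2 = a_2 − (-1/6)·u_0 − (132/185)·u_1 = (-344/185, 288/185, 76/185, 728/185).

u_2 = (-344/185, 288/185, 76/185, 728/185)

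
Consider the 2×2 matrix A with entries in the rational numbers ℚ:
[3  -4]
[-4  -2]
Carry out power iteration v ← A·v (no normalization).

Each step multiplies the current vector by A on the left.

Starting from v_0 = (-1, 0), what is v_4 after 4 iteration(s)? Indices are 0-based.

v_4 = (-641, 180)

v_0 = (-1, 0).
v_1 = A·v_0 = (-3, 4).
v_2 = A·v_1 = (-25, 4).
v_3 = A·v_2 = (-91, 92).
v_4 = A·v_3 = (-641, 180).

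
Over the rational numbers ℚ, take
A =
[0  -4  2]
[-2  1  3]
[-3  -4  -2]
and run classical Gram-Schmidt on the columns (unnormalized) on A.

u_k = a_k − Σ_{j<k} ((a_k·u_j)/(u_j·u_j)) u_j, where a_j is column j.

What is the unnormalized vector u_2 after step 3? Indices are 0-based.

u_2 = (814/329, 888/329, -592/329)

Step 1: u_0 = a_0 = (0, -2, -3).
Step 2: u_1 = a_1 − (10/13)·u_0 = (-4, 33/13, -22/13).
Step 3: u_2 = a_2 − (0)·u_0 − (39/329)·u_1 = (814/329, 888/329, -592/329).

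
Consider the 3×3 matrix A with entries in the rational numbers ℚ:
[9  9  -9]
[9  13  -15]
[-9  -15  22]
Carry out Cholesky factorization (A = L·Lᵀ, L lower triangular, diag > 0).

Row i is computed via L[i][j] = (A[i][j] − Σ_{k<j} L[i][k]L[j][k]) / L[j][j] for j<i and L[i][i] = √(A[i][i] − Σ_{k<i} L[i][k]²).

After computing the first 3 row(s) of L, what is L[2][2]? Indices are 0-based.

L[2][2] = 2

Step 1: L[0][0] = √(9) = 3.
  L[1][0] = (9) / L[0][0] = 3.
Step 2: L[1][1] = √(4) = 2.
  L[2][0] = (-9) / L[0][0] = -3.
  L[2][1] = (-6) / L[1][1] = -3.
Step 3: L[2][2] = √(4) = 2.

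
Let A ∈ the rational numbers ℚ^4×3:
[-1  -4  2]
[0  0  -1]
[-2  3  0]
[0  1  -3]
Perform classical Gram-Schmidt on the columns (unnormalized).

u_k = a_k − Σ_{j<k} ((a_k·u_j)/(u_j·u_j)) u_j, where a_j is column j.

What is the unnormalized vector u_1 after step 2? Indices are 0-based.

u_1 = (-22/5, 0, 11/5, 1)

Step 1: u_0 = a_0 = (-1, 0, -2, 0).
Step 2: u_1 = a_1 − (-2/5)·u_0 = (-22/5, 0, 11/5, 1).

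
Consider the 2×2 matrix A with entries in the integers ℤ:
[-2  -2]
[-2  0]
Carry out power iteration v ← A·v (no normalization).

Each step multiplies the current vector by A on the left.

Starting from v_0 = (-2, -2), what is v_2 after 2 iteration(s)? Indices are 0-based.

v_0 = (-2, -2).
v_1 = A·v_0 = (8, 4).
v_2 = A·v_1 = (-24, -16).

v_2 = (-24, -16)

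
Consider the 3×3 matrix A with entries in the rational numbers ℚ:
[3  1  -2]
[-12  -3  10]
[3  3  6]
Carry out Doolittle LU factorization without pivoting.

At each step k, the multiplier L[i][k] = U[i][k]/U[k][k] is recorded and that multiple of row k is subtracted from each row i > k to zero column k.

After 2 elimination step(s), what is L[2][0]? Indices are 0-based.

k=0: U[0][0]=3
  eliminate (1,0): mult=-4, new row 1: (0, 1, 2); set L[1][0]=-4
  eliminate (2,0): mult=1, new row 2: (0, 2, 8); set L[2][0]=1
k=1: U[1][1]=1
  eliminate (2,1): mult=2, new row 2: (0, 0, 4); set L[2][1]=2

L[2][0] = 1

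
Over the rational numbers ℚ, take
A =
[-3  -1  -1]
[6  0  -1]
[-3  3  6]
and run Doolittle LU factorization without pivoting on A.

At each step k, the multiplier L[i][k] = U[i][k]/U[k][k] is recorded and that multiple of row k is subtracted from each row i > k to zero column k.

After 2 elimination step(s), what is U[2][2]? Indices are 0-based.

k=0: U[0][0]=-3
  eliminate (1,0): mult=-2, new row 1: (0, -2, -3); set L[1][0]=-2
  eliminate (2,0): mult=1, new row 2: (0, 4, 7); set L[2][0]=1
k=1: U[1][1]=-2
  eliminate (2,1): mult=-2, new row 2: (0, 0, 1); set L[2][1]=-2

U[2][2] = 1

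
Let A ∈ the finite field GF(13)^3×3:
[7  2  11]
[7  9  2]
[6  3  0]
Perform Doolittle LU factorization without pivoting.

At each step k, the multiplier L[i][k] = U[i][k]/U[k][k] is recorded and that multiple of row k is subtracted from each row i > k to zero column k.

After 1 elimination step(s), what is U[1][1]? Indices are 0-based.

k=0: U[0][0]=7
  eliminate (1,0): mult=1, new row 1: (0, 7, 4); set L[1][0]=1
  eliminate (2,0): mult=12, new row 2: (0, 5, 11); set L[2][0]=12

U[1][1] = 7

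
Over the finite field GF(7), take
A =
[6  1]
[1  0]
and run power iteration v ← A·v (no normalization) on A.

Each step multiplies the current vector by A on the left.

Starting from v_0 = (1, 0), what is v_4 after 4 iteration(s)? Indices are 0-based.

v_0 = (1, 0).
v_1 = A·v_0 = (6, 1).
v_2 = A·v_1 = (2, 6).
v_3 = A·v_2 = (4, 2).
v_4 = A·v_3 = (5, 4).

v_4 = (5, 4)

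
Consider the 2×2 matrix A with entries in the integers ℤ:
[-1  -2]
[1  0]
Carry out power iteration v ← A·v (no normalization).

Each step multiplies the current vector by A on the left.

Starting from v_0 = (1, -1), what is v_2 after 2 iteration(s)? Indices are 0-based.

v_2 = (-3, 1)

v_0 = (1, -1).
v_1 = A·v_0 = (1, 1).
v_2 = A·v_1 = (-3, 1).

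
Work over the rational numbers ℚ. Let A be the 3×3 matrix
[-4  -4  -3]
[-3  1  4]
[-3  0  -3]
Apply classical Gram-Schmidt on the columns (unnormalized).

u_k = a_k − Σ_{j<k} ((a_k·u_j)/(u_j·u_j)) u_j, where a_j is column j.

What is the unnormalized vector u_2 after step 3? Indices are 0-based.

Step 1: u_0 = a_0 = (-4, -3, -3).
Step 2: u_1 = a_1 − (13/34)·u_0 = (-42/17, 73/34, 39/34).
Step 3: u_2 = a_2 − (9/34)·u_0 − (427/409)·u_1 = (261/409, 1044/409, -1392/409).

u_2 = (261/409, 1044/409, -1392/409)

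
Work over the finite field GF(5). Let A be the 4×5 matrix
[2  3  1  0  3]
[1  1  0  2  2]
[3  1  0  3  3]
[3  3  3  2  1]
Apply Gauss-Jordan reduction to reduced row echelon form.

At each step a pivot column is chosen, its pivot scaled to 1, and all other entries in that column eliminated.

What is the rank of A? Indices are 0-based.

rank = 3

pivot(0,0)=2: scale R0 → (1, 4, 3, 0, 4)
  clear (1,0): R1 −= (1)R0 → (0, 2, 2, 2, 3)
  clear (2,0): R2 −= (3)R0 → (0, 4, 1, 3, 1)
  clear (3,0): R3 −= (3)R0 → (0, 1, 4, 2, 4)
pivot(1,1)=2: scale R1 → (0, 1, 1, 1, 4)
  clear (0,1): R0 −= (4)R1 → (1, 0, 4, 1, 3)
  clear (2,1): R2 −= (4)R1 → (0, 0, 2, 4, 0)
  clear (3,1): R3 −= (1)R1 → (0, 0, 3, 1, 0)
pivot(2,2)=2: scale R2 → (0, 0, 1, 2, 0)
  clear (0,2): R0 −= (4)R2 → (1, 0, 0, 3, 3)
  clear (1,2): R1 −= (1)R2 → (0, 1, 0, 4, 4)
  clear (3,2): R3 −= (3)R2 → (0, 0, 0, 0, 0)
col 3: no nonzero at/below row 3; advance.
col 4: no nonzero at/below row 3; advance.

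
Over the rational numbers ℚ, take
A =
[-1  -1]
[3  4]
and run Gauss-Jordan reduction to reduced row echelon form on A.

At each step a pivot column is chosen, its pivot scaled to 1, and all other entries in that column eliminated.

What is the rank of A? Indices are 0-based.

rank = 2

pivot(0,0)=-1: scale R0 → (1, 1)
  clear (1,0): R1 −= (3)R0 → (0, 1)
pivot(1,1)=1: scale R1 → (0, 1)
  clear (0,1): R0 −= (1)R1 → (1, 0)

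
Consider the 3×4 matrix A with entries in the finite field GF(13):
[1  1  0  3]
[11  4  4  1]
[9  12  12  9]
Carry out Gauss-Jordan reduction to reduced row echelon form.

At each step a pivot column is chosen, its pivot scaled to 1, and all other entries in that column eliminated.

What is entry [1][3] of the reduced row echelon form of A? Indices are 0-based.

pivot(0,0)=1: scale R0 → (1, 1, 0, 3)
  clear (1,0): R1 −= (11)R0 → (0, 6, 4, 7)
  clear (2,0): R2 −= (9)R0 → (0, 3, 12, 8)
pivot(1,1)=6: scale R1 → (0, 1, 5, 12)
  clear (0,1): R0 −= (1)R1 → (1, 0, 8, 4)
  clear (2,1): R2 −= (3)R1 → (0, 0, 10, 11)
pivot(2,2)=10: scale R2 → (0, 0, 1, 5)
  clear (0,2): R0 −= (8)R2 → (1, 0, 0, 3)
  clear (1,2): R1 −= (5)R2 → (0, 1, 0, 0)

M[1][3] = 0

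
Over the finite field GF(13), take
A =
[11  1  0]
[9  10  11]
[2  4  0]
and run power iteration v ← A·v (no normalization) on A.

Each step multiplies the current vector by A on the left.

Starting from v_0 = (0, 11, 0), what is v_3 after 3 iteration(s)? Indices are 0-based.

v_3 = (12, 6, 5)

v_0 = (0, 11, 0).
v_1 = A·v_0 = (11, 6, 5).
v_2 = A·v_1 = (10, 6, 7).
v_3 = A·v_2 = (12, 6, 5).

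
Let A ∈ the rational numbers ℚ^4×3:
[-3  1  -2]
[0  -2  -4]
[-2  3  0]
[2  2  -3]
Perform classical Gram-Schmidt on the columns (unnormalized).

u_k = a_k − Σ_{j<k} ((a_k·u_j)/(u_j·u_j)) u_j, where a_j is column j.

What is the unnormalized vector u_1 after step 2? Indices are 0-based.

u_1 = (2/17, -2, 41/17, 44/17)

Step 1: u_0 = a_0 = (-3, 0, -2, 2).
Step 2: u_1 = a_1 − (-5/17)·u_0 = (2/17, -2, 41/17, 44/17).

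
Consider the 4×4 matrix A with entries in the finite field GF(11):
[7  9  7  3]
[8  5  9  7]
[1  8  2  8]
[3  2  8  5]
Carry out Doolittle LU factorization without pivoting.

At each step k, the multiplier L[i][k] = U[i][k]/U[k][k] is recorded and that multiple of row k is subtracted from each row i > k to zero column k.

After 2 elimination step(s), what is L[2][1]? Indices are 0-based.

Step 1: pivot at (0,0) is 7.
  row1 ← row1 − (9)·row0  ⇒  L[1][0]=9, U row1=(0, 1, 1, 2)
  row2 ← row2 − (8)·row0  ⇒  L[2][0]=8, U row2=(0, 2, 1, 6)
  row3 ← row3 − (2)·row0  ⇒  L[3][0]=2, U row3=(0, 6, 5, 10)
Step 2: pivot at (1,1) is 1.
  row2 ← row2 − (2)·row1  ⇒  L[2][1]=2, U row2=(0, 0, 10, 2)
  row3 ← row3 − (6)·row1  ⇒  L[3][1]=6, U row3=(0, 0, 10, 9)

L[2][1] = 2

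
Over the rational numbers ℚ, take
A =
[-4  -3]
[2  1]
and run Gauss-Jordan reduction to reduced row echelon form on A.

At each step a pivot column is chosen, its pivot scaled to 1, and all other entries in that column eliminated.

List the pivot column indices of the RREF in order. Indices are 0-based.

pivot columns: 0, 1

step 1: normalize row 0 (÷-4) = (1, 3/4)
  row 1: subtract 2×row0 = (0, -1/2)
step 2: normalize row 1 (÷-1/2) = (0, 1)
  row 0: subtract 3/4×row1 = (1, 0)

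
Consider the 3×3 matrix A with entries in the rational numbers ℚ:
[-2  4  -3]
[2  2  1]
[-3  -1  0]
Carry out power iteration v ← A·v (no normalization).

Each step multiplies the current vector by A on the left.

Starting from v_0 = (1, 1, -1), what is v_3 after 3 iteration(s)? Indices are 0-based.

v_0 = (1, 1, -1).
v_1 = A·v_0 = (5, 3, -4).
v_2 = A·v_1 = (14, 12, -18).
v_3 = A·v_2 = (74, 34, -54).

v_3 = (74, 34, -54)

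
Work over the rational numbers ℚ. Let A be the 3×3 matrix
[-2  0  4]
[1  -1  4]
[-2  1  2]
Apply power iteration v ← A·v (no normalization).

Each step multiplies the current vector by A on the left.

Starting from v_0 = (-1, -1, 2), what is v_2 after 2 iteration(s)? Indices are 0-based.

v_0 = (-1, -1, 2).
v_1 = A·v_0 = (10, 8, 5).
v_2 = A·v_1 = (0, 22, -2).

v_2 = (0, 22, -2)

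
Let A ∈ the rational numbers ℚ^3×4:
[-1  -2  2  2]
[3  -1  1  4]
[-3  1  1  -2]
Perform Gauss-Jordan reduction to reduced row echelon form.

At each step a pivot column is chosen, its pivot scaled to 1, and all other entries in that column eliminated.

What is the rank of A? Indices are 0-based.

[1] R0 /= -1  ⇒  (1, 2, -2, -2)
     R1 -= 3·R0  ⇒  (0, -7, 7, 10)
     R2 -= -3·R0  ⇒  (0, 7, -5, -8)
[2] R1 /= -7  ⇒  (0, 1, -1, -10/7)
     R0 -= 2·R1  ⇒  (1, 0, 0, 6/7)
     R2 -= 7·R1  ⇒  (0, 0, 2, 2)
[3] R2 /= 2  ⇒  (0, 0, 1, 1)
     R1 -= -1·R2  ⇒  (0, 1, 0, -3/7)

rank = 3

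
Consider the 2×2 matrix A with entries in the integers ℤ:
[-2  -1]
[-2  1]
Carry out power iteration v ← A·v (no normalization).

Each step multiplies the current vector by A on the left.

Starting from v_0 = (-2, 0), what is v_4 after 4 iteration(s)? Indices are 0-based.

v_0 = (-2, 0).
v_1 = A·v_0 = (4, 4).
v_2 = A·v_1 = (-12, -4).
v_3 = A·v_2 = (28, 20).
v_4 = A·v_3 = (-76, -36).

v_4 = (-76, -36)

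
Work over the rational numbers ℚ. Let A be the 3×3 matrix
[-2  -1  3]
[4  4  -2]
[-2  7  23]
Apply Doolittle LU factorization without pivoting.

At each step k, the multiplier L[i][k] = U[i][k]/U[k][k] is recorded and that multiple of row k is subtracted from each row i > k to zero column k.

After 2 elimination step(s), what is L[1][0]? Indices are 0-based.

L[1][0] = -2

[col 0] pivot -2
  R1 -= -2*R0 → (0, 2, 4)  (L[1][0] := -2)
  R2 -= 1*R0 → (0, 8, 20)  (L[2][0] := 1)
[col 1] pivot 2
  R2 -= 4*R1 → (0, 0, 4)  (L[2][1] := 4)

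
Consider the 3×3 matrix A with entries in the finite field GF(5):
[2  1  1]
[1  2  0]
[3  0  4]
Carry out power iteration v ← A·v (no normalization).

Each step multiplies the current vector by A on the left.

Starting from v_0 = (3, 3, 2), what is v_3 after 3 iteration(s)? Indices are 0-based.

v_3 = (1, 1, 3)

v_0 = (3, 3, 2).
v_1 = A·v_0 = (1, 4, 2).
v_2 = A·v_1 = (3, 4, 1).
v_3 = A·v_2 = (1, 1, 3).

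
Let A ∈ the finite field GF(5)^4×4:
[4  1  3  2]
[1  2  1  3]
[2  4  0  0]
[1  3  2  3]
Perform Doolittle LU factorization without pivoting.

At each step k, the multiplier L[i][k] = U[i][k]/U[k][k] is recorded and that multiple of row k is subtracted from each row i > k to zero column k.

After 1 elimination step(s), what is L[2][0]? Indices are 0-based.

L[2][0] = 3

[col 0] pivot 4
  R1 -= 4*R0 → (0, 3, 4, 0)  (L[1][0] := 4)
  R2 -= 3*R0 → (0, 1, 1, 4)  (L[2][0] := 3)
  R3 -= 4*R0 → (0, 4, 0, 0)  (L[3][0] := 4)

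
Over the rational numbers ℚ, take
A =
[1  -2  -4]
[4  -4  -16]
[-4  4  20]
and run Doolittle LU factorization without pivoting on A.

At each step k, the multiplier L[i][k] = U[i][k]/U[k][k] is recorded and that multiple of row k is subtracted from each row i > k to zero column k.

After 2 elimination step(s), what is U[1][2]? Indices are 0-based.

[col 0] pivot 1
  R1 -= 4*R0 → (0, 4, 0)  (L[1][0] := 4)
  R2 -= -4*R0 → (0, -4, 4)  (L[2][0] := -4)
[col 1] pivot 4
  R2 -= -1*R1 → (0, 0, 4)  (L[2][1] := -1)

U[1][2] = 0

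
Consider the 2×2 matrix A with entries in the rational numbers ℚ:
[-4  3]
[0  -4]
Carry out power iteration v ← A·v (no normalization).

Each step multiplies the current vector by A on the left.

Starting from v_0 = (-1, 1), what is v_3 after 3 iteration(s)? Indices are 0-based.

v_3 = (208, -64)

v_0 = (-1, 1).
v_1 = A·v_0 = (7, -4).
v_2 = A·v_1 = (-40, 16).
v_3 = A·v_2 = (208, -64).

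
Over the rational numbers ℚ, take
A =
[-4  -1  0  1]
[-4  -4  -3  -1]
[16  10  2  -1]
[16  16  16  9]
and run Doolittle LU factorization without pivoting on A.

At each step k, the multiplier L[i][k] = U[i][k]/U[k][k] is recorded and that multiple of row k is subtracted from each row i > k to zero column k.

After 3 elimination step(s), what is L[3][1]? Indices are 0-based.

L[3][1] = -4

[col 0] pivot -4
  R1 -= 1*R0 → (0, -3, -3, -2)  (L[1][0] := 1)
  R2 -= -4*R0 → (0, 6, 2, 3)  (L[2][0] := -4)
  R3 -= -4*R0 → (0, 12, 16, 13)  (L[3][0] := -4)
[col 1] pivot -3
  R2 -= -2*R1 → (0, 0, -4, -1)  (L[2][1] := -2)
  R3 -= -4*R1 → (0, 0, 4, 5)  (L[3][1] := -4)
[col 2] pivot -4
  R3 -= -1*R2 → (0, 0, 0, 4)  (L[3][2] := -1)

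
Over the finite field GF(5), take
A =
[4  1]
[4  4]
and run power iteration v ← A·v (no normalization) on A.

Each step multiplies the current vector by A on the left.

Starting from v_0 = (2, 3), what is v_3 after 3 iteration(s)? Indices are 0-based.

v_0 = (2, 3).
v_1 = A·v_0 = (1, 0).
v_2 = A·v_1 = (4, 4).
v_3 = A·v_2 = (0, 2).

v_3 = (0, 2)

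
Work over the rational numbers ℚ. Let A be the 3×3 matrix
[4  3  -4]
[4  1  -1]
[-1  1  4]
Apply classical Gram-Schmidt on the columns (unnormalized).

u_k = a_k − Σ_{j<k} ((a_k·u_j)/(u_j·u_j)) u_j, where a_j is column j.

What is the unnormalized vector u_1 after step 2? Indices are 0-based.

u_1 = (13/11, -9/11, 16/11)

Step 1: u_0 = a_0 = (4, 4, -1).
Step 2: u_1 = a_1 − (5/11)·u_0 = (13/11, -9/11, 16/11).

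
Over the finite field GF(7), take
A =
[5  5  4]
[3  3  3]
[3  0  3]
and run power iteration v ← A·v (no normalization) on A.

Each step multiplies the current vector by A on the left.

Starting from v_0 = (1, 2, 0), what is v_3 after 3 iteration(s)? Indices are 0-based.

v_0 = (1, 2, 0).
v_1 = A·v_0 = (1, 2, 3).
v_2 = A·v_1 = (6, 4, 5).
v_3 = A·v_2 = (0, 3, 5).

v_3 = (0, 3, 5)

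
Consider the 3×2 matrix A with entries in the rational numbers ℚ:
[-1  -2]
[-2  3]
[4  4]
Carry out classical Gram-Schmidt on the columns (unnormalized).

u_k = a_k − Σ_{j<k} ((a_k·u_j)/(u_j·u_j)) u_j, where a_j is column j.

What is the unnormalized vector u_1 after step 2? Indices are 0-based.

Step 1: u_0 = a_0 = (-1, -2, 4).
Step 2: u_1 = a_1 − (4/7)·u_0 = (-10/7, 29/7, 12/7).

u_1 = (-10/7, 29/7, 12/7)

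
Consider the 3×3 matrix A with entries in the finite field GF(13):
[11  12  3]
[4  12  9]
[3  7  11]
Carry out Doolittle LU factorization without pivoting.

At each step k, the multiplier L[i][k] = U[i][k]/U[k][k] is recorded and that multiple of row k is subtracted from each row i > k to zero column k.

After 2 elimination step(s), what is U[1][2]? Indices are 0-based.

k=0: U[0][0]=11
  eliminate (1,0): mult=11, new row 1: (0, 10, 2); set L[1][0]=11
  eliminate (2,0): mult=5, new row 2: (0, 12, 9); set L[2][0]=5
k=1: U[1][1]=10
  eliminate (2,1): mult=9, new row 2: (0, 0, 4); set L[2][1]=9

U[1][2] = 2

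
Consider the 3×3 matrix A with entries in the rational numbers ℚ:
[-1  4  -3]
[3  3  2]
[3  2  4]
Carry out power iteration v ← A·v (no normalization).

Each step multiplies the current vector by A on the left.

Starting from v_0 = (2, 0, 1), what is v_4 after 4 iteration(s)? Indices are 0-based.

v_0 = (2, 0, 1).
v_1 = A·v_0 = (-5, 8, 10).
v_2 = A·v_1 = (7, 29, 41).
v_3 = A·v_2 = (-14, 190, 243).
v_4 = A·v_3 = (45, 1014, 1310).

v_4 = (45, 1014, 1310)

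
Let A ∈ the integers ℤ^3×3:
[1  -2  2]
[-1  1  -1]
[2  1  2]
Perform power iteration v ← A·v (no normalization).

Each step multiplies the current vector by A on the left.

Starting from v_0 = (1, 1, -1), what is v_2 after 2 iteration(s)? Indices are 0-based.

v_0 = (1, 1, -1).
v_1 = A·v_0 = (-3, 1, 1).
v_2 = A·v_1 = (-3, 3, -3).

v_2 = (-3, 3, -3)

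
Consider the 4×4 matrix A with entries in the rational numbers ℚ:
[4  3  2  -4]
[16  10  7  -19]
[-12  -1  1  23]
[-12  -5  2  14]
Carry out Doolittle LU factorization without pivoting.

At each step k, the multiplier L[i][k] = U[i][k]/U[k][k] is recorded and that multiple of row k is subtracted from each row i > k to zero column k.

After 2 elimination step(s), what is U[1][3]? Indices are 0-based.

Step 1: pivot at (0,0) is 4.
  row1 ← row1 − (4)·row0  ⇒  L[1][0]=4, U row1=(0, -2, -1, -3)
  row2 ← row2 − (-3)·row0  ⇒  L[2][0]=-3, U row2=(0, 8, 7, 11)
  row3 ← row3 − (-3)·row0  ⇒  L[3][0]=-3, U row3=(0, 4, 8, 2)
Step 2: pivot at (1,1) is -2.
  row2 ← row2 − (-4)·row1  ⇒  L[2][1]=-4, U row2=(0, 0, 3, -1)
  row3 ← row3 − (-2)·row1  ⇒  L[3][1]=-2, U row3=(0, 0, 6, -4)

U[1][3] = -3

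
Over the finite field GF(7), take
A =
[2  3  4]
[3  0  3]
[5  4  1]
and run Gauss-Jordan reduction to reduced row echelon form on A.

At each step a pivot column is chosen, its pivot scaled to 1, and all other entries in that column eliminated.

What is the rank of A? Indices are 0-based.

rank = 3

step 1: normalize row 0 (÷2) = (1, 5, 2)
  row 1: subtract 3×row0 = (0, 6, 4)
  row 2: subtract 5×row0 = (0, 0, 5)
step 2: normalize row 1 (÷6) = (0, 1, 3)
  row 0: subtract 5×row1 = (1, 0, 1)
step 3: normalize row 2 (÷5) = (0, 0, 1)
  row 0: subtract 1×row2 = (1, 0, 0)
  row 1: subtract 3×row2 = (0, 1, 0)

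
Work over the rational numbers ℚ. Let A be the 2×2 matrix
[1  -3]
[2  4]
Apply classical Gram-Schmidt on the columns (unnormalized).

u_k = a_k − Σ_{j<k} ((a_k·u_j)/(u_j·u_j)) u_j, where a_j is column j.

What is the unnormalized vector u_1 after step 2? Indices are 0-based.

Step 1: u_0 = a_0 = (1, 2).
Step 2: u_1 = a_1 − (1)·u_0 = (-4, 2).

u_1 = (-4, 2)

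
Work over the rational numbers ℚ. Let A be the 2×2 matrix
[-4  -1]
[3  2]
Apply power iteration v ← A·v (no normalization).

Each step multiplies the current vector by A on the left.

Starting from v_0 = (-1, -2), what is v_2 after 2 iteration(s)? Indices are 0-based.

v_0 = (-1, -2).
v_1 = A·v_0 = (6, -7).
v_2 = A·v_1 = (-17, 4).

v_2 = (-17, 4)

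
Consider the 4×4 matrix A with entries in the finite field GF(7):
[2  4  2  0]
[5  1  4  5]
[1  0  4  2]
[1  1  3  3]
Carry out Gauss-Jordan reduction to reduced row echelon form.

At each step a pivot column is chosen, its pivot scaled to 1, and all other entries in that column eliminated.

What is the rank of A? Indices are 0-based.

rank = 4

step 1: normalize row 0 (÷2) = (1, 2, 1, 0)
  row 1: subtract 5×row0 = (0, 5, 6, 5)
  row 2: subtract 1×row0 = (0, 5, 3, 2)
  row 3: subtract 1×row0 = (0, 6, 2, 3)
step 2: normalize row 1 (÷5) = (0, 1, 4, 1)
  row 0: subtract 2×row1 = (1, 0, 0, 5)
  row 2: subtract 5×row1 = (0, 0, 4, 4)
  row 3: subtract 6×row1 = (0, 0, 6, 4)
step 3: normalize row 2 (÷4) = (0, 0, 1, 1)
  row 1: subtract 4×row2 = (0, 1, 0, 4)
  row 3: subtract 6×row2 = (0, 0, 0, 5)
step 4: normalize row 3 (÷5) = (0, 0, 0, 1)
  row 0: subtract 5×row3 = (1, 0, 0, 0)
  row 1: subtract 4×row3 = (0, 1, 0, 0)
  row 2: subtract 1×row3 = (0, 0, 1, 0)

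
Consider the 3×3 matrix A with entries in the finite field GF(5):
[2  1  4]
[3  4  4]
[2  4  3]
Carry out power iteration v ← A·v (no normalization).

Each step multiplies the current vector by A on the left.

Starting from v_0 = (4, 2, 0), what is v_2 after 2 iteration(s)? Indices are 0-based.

v_2 = (4, 4, 3)

v_0 = (4, 2, 0).
v_1 = A·v_0 = (0, 0, 1).
v_2 = A·v_1 = (4, 4, 3).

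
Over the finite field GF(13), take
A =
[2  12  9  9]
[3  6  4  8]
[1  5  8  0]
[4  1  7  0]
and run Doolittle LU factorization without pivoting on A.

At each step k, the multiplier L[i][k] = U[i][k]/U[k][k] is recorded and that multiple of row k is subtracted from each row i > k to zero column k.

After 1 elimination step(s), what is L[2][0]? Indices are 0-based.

[col 0] pivot 2
  R1 -= 8*R0 → (0, 1, 10, 1)  (L[1][0] := 8)
  R2 -= 7*R0 → (0, 12, 10, 2)  (L[2][0] := 7)
  R3 -= 2*R0 → (0, 3, 2, 8)  (L[3][0] := 2)

L[2][0] = 7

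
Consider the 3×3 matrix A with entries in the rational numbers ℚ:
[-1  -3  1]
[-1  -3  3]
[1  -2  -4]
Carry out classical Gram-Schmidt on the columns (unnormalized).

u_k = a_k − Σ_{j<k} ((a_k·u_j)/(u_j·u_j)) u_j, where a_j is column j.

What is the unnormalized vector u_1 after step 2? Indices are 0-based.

u_1 = (-5/3, -5/3, -10/3)

Step 1: u_0 = a_0 = (-1, -1, 1).
Step 2: u_1 = a_1 − (4/3)·u_0 = (-5/3, -5/3, -10/3).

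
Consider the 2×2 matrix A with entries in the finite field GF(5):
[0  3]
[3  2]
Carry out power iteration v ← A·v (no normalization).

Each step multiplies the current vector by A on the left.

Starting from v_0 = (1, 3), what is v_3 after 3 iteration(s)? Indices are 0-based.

v_0 = (1, 3).
v_1 = A·v_0 = (4, 4).
v_2 = A·v_1 = (2, 0).
v_3 = A·v_2 = (0, 1).

v_3 = (0, 1)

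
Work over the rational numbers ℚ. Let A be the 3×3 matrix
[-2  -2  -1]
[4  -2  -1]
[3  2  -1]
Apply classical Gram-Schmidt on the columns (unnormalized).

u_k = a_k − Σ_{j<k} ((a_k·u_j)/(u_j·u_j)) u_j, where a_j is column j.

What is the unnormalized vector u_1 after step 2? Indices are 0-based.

u_1 = (-54/29, -66/29, 52/29)

Step 1: u_0 = a_0 = (-2, 4, 3).
Step 2: u_1 = a_1 − (2/29)·u_0 = (-54/29, -66/29, 52/29).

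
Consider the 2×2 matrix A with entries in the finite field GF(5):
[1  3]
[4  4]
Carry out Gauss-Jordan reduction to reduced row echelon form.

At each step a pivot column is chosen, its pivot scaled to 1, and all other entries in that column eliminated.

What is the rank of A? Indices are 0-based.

rank = 2

pivot(0,0)=1: scale R0 → (1, 3)
  clear (1,0): R1 −= (4)R0 → (0, 2)
pivot(1,1)=2: scale R1 → (0, 1)
  clear (0,1): R0 −= (3)R1 → (1, 0)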